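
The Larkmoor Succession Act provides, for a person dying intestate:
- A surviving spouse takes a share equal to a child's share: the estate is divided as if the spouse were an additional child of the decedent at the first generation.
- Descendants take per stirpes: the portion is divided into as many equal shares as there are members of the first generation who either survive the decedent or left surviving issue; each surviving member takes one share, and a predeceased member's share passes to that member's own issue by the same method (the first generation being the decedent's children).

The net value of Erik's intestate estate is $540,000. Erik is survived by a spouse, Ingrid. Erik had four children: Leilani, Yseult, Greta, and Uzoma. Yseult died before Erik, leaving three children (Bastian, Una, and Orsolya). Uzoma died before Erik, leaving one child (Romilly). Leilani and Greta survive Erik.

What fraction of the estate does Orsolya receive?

Orsolya receives 1/15 of the estate.

The spouse counts as an additional share at the children's level, so there are 5 primary shares of $108,000. Ingrid takes one such share ($108,000).
The children's combined portion ($432,000) is divided into 4 shares of $108,000: Leilani and Greta each take $108,000; Yseult's $108,000 share passes to Yseult's issue; Uzoma's $108,000 share passes to Uzoma's issue.
Yseult's share ($108,000) is divided into 3 shares of $36,000: Bastian, Una, and Orsolya each take $36,000.
Uzoma's share ($108,000) passes entirely to Romilly.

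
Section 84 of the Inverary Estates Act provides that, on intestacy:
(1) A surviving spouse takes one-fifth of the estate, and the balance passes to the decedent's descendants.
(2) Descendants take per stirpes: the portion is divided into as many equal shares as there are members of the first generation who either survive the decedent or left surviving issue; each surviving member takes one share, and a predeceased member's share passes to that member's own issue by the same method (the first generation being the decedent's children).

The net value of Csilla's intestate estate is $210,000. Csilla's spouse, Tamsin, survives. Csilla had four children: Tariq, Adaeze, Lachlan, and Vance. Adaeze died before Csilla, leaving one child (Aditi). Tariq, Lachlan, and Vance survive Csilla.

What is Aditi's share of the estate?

Aditi receives $42,000.

Tamsin takes one-fifth of $210,000 = $42,000. The remaining $168,000 passes to the descendants.
The descendants' portion ($168,000) is divided into 4 shares of $42,000: Tariq, Lachlan, and Vance each take $42,000; Adaeze's $42,000 share passes to Adaeze's issue.
Adaeze's share ($42,000) passes entirely to Aditi.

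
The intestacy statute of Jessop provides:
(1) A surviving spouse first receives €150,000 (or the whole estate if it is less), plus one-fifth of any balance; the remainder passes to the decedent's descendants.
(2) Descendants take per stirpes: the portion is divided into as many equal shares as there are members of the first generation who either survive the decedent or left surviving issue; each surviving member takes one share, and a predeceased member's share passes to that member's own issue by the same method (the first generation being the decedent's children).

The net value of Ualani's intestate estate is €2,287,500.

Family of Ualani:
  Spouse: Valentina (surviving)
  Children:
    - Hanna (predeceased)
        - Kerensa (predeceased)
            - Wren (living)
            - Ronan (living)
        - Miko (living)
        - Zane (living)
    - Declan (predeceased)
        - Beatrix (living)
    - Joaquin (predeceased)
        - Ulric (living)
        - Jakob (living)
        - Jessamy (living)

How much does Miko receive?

Miko receives €190,000.

Valentina first takes €150,000, leaving a balance of €2,137,500. Valentina then takes one-fifth of the balance (€427,500), for a total of €577,500. The remaining €1,710,000 passes to the descendants.
The descendants' portion (€1,710,000) is divided into 3 shares of €570,000: Hanna's €570,000 share passes to Hanna's issue; Declan's €570,000 share passes to Declan's issue; Joaquin's €570,000 share passes to Joaquin's issue.
Hanna's share (€570,000) is divided into 3 shares of €190,000: Miko and Zane each take €190,000; Kerensa's €190,000 share passes to Kerensa's issue.
Kerensa's share (€190,000) is divided into 2 shares of €95,000: Wren and Ronan each take €95,000.
Declan's share (€570,000) passes entirely to Beatrix.
Joaquin's share (€570,000) is divided into 3 shares of €190,000: Ulric, Jakob, and Jessamy each take €190,000.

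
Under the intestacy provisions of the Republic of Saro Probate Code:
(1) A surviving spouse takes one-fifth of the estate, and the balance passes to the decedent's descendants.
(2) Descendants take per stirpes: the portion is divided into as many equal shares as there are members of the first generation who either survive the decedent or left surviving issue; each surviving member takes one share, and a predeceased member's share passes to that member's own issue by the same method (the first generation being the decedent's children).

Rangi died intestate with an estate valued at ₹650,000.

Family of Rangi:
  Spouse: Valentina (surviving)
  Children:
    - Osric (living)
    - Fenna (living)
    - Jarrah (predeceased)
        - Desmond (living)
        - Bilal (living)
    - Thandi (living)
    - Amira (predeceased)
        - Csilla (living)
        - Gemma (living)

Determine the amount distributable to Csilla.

Csilla receives ₹52,000.

Valentina takes one-fifth of ₹650,000 = ₹130,000. The remaining ₹520,000 passes to the descendants.
The descendants' portion (₹520,000) is divided into 5 shares of ₹104,000: Osric, Fenna, and Thandi each take ₹104,000; Jarrah's ₹104,000 share passes to Jarrah's issue; Amira's ₹104,000 share passes to Amira's issue.
Jarrah's share (₹104,000) is divided into 2 shares of ₹52,000: Desmond and Bilal each take ₹52,000.
Amira's share (₹104,000) is divided into 2 shares of ₹52,000: Csilla and Gemma each take ₹52,000.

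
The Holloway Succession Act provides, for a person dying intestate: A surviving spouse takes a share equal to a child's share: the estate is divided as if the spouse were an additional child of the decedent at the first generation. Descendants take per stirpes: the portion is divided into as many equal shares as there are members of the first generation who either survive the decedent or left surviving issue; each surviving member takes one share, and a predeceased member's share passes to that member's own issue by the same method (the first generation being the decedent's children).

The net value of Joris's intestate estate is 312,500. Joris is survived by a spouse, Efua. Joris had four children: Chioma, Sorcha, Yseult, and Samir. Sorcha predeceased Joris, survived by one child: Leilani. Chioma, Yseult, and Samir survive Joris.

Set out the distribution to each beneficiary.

The spouse counts as an additional share at the children's level, so there are 5 primary shares of 62,500. Efua takes one such share (62,500).
The children's combined portion (250,000) is divided into 4 shares of 62,500: Chioma, Yseult, and Samir each take 62,500; Sorcha's 62,500 share passes to Sorcha's issue.
Sorcha's share (62,500) passes entirely to Leilani.

Efua: 62,500; Chioma: 62,500; Leilani: 62,500; Yseult: 62,500; Samir: 62,500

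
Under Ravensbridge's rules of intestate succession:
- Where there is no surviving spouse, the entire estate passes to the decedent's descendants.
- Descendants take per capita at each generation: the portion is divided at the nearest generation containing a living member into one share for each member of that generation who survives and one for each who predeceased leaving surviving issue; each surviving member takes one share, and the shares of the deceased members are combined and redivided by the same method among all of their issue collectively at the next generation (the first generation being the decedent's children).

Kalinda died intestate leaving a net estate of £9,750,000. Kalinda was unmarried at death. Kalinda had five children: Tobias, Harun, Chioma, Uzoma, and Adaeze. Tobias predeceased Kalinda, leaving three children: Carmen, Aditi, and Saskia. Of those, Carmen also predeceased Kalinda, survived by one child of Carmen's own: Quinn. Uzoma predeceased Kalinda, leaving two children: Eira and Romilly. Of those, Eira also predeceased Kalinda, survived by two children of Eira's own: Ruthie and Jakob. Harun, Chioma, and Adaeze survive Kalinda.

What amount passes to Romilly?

Romilly receives £780,000.

The entire £9,750,000 passes to the descendants.
That amount (£9,750,000) is divided at the children's generation into 5 shares of £1,950,000. Harun, Chioma, and Adaeze each take £1,950,000. The 2 shares of the deceased (Tobias and Uzoma) are combined into a pool of £3,900,000.
That pool (£3,900,000) is divided at the grandchildren's generation into 5 shares of £780,000. Aditi, Saskia, and Romilly each take £780,000. The 2 shares of the deceased (Carmen and Eira) are combined into a pool of £1,560,000.
That pool (£1,560,000) is divided at the great-grandchildren's generation equally among Quinn, Ruthie, and Jakob: £520,000 each.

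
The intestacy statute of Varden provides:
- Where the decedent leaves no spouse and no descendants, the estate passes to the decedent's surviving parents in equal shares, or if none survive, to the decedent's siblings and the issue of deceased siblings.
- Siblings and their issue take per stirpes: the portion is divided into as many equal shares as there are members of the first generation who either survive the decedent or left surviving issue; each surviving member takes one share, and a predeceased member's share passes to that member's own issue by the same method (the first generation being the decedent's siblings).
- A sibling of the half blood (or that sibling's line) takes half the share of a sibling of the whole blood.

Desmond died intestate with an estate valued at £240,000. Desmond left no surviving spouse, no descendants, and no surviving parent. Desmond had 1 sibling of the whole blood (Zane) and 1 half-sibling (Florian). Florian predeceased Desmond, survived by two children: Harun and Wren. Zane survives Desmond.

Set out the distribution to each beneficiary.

The entire £240,000 passes to the siblings and their issue.
Counting each half-blood sibling's line as half a unit, there are 3/2 units in £240,000, so one unit is £160,000. Whole-blood lines (Zane) take £160,000 each; half-blood lines (Florian) take £80,000 each.
Florian's share (£80,000) is divided into 2 shares of £40,000: Harun and Wren each take £40,000.

Harun: £40,000; Wren: £40,000; Zane: £160,000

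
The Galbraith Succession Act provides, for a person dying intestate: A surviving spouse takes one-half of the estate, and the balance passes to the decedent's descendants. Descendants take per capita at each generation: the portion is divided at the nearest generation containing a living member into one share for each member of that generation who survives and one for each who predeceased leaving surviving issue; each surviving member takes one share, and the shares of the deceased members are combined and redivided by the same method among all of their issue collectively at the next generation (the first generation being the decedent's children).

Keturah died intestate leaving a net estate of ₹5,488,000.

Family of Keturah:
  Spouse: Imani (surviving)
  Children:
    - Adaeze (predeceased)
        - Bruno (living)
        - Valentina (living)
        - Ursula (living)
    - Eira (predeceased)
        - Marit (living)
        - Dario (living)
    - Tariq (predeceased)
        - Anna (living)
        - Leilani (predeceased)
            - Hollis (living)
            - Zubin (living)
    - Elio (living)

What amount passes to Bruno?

Imani takes one-half of ₹5,488,000 = ₹2,744,000. The remaining ₹2,744,000 passes to the descendants.
The descendants' portion (₹2,744,000) is divided at the children's generation into 4 shares of ₹686,000. Elio takes ₹686,000. The 3 shares of the deceased (Adaeze, Eira, and Tariq) are combined into a pool of ₹2,058,000.
That pool (₹2,058,000) is divided at the grandchildren's generation into 7 shares of ₹294,000. Bruno, Valentina, Ursula, Marit, Dario, and Anna each take ₹294,000. The remaining share for the deceased Leilani (₹294,000) is carried to the next generation.
That pool (₹294,000) is divided at the great-grandchildren's generation equally among Hollis and Zubin: ₹147,000 each.

Bruno receives ₹294,000.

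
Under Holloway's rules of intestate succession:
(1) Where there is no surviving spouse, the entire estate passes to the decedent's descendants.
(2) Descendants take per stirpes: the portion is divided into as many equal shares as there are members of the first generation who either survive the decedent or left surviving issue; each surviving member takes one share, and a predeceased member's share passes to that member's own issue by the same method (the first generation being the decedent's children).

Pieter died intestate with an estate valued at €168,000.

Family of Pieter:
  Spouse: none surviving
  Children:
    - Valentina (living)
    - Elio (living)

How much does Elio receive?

Elio receives €84,000.

The entire €168,000 passes to the descendants.
That amount (€168,000) is divided into 2 shares of €84,000: Valentina and Elio each take €84,000.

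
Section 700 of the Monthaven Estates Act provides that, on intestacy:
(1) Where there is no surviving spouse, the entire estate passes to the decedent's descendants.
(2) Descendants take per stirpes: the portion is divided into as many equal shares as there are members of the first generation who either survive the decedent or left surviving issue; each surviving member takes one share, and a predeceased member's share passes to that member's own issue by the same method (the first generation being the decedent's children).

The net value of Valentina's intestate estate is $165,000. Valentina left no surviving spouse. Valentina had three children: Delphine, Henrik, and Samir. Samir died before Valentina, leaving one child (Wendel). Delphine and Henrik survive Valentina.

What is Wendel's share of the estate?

The entire $165,000 passes to the descendants.
That amount ($165,000) is divided into 3 shares of $55,000: Delphine and Henrik each take $55,000; Samir's $55,000 share passes to Samir's issue.
Samir's share ($55,000) passes entirely to Wendel.

Wendel receives $55,000.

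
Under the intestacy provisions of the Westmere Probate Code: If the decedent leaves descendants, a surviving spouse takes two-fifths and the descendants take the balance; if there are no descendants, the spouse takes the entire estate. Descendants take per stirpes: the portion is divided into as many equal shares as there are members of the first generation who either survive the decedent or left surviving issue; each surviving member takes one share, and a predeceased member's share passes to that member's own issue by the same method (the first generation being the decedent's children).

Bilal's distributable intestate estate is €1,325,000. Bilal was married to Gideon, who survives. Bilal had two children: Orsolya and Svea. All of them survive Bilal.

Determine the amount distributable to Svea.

Gideon takes two-fifths of €1,325,000 = €530,000. The remaining €795,000 passes to the descendants.
The descendants' portion (€795,000) is divided into 2 shares of €397,500: Orsolya and Svea each take €397,500.

Svea receives €397,500.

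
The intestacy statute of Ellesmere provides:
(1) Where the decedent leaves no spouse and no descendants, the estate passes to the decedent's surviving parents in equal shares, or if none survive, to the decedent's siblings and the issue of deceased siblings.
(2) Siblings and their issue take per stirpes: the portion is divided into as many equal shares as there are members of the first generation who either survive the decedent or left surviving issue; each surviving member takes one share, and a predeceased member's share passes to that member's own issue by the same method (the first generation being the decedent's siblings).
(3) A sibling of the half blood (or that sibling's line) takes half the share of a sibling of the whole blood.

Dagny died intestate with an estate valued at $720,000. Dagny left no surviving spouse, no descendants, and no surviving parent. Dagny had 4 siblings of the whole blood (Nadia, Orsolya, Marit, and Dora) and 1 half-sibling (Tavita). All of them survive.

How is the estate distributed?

The entire $720,000 passes to the siblings and their issue.
Counting each half-blood sibling's line as half a unit, there are 9/2 units in $720,000, so one unit is $160,000. Whole-blood lines (Nadia, Orsolya, Marit, and Dora) take $160,000 each; half-blood lines (Tavita) take $80,000 each.

Nadia: $160,000; Orsolya: $160,000; Marit: $160,000; Tavita: $80,000; Dora: $160,000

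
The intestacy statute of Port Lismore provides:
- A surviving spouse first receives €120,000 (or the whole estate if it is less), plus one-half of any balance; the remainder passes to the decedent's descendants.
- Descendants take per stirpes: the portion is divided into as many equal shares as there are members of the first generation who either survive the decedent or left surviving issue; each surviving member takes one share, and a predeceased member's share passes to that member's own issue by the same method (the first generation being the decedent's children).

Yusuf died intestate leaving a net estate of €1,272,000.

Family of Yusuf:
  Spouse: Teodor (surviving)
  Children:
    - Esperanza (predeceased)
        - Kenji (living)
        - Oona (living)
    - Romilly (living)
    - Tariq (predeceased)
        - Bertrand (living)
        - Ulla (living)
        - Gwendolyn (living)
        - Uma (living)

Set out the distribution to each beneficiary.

Teodor: €696,000; Kenji: €96,000; Oona: €96,000; Romilly: €192,000; Bertrand: €48,000; Ulla: €48,000; Gwendolyn: €48,000; Uma: €48,000

Teodor first takes €120,000, leaving a balance of €1,152,000. Teodor then takes one-half of the balance (€576,000), for a total of €696,000. The remaining €576,000 passes to the descendants.
The descendants' portion (€576,000) is divided into 3 shares of €192,000: Romilly takes €192,000; Esperanza's €192,000 share passes to Esperanza's issue; Tariq's €192,000 share passes to Tariq's issue.
Esperanza's share (€192,000) is divided into 2 shares of €96,000: Kenji and Oona each take €96,000.
Tariq's share (€192,000) is divided into 4 shares of €48,000: Bertrand, Ulla, Gwendolyn, and Uma each take €48,000.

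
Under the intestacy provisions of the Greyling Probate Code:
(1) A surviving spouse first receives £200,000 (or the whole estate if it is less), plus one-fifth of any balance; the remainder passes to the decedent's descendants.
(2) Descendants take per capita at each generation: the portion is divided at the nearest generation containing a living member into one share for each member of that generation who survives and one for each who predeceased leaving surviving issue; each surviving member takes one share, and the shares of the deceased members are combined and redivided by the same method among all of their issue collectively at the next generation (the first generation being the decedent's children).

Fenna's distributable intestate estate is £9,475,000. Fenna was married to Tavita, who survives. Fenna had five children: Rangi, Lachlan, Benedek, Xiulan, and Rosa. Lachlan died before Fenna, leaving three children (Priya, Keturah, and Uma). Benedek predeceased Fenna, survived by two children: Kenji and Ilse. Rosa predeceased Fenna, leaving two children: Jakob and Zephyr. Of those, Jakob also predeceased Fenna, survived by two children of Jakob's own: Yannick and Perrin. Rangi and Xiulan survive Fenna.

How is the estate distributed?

Tavita: £2,055,000; Rangi: £1,484,000; Priya: £636,000; Keturah: £636,000; Uma: £636,000; Kenji: £636,000; Ilse: £636,000; Xiulan: £1,484,000; Yannick: £318,000; Perrin: £318,000; Zephyr: £636,000

Tavita first takes £200,000, leaving a balance of £9,275,000. Tavita then takes one-fifth of the balance (£1,855,000), for a total of £2,055,000. The remaining £7,420,000 passes to the descendants.
The descendants' portion (£7,420,000) is divided at the children's generation into 5 shares of £1,484,000. Rangi and Xiulan each take £1,484,000. The 3 shares of the deceased (Lachlan, Benedek, and Rosa) are combined into a pool of £4,452,000.
That pool (£4,452,000) is divided at the grandchildren's generation into 7 shares of £636,000. Priya, Keturah, Uma, Kenji, Ilse, and Zephyr each take £636,000. The remaining share for the deceased Jakob (£636,000) is carried to the next generation.
That pool (£636,000) is divided at the great-grandchildren's generation equally among Yannick and Perrin: £318,000 each.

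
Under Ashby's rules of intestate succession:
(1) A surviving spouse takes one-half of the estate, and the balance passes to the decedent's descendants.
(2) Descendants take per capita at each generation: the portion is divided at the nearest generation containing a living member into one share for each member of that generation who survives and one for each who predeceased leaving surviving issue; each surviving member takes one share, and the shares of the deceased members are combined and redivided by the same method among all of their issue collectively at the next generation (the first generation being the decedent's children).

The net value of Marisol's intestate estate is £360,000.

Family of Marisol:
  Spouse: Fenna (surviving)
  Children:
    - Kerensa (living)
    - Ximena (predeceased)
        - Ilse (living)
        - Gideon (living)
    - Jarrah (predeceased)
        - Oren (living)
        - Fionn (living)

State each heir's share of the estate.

Fenna takes one-half of £360,000 = £180,000. The remaining £180,000 passes to the descendants.
The descendants' portion (£180,000) is divided at the children's generation into 3 shares of £60,000. Kerensa takes £60,000. The 2 shares of the deceased (Ximena and Jarrah) are combined into a pool of £120,000.
That pool (£120,000) is divided at the grandchildren's generation equally among Ilse, Gideon, Oren, and Fionn: £30,000 each.

Fenna: £180,000; Kerensa: £60,000; Ilse: £30,000; Gideon: £30,000; Oren: £30,000; Fionn: £30,000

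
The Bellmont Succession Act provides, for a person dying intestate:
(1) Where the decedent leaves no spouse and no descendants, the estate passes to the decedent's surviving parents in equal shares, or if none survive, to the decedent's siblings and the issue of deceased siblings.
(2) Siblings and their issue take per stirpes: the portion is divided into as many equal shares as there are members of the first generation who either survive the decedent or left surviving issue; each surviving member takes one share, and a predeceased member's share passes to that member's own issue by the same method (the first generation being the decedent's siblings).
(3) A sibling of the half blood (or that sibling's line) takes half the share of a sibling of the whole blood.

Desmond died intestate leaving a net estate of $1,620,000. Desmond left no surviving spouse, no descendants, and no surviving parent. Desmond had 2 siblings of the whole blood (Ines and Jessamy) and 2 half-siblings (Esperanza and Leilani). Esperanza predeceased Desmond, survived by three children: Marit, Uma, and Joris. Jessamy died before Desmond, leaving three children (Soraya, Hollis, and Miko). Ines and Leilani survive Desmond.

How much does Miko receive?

The entire $1,620,000 passes to the siblings and their issue.
Counting each half-blood sibling's line as half a unit, there are 3 units in $1,620,000, so one unit is $540,000. Whole-blood lines (Ines and Jessamy) take $540,000 each; half-blood lines (Esperanza and Leilani) take $270,000 each.
Esperanza's share ($270,000) is divided into 3 shares of $90,000: Marit, Uma, and Joris each take $90,000.
Jessamy's share ($540,000) is divided into 3 shares of $180,000: Soraya, Hollis, and Miko each take $180,000.

Miko receives $180,000.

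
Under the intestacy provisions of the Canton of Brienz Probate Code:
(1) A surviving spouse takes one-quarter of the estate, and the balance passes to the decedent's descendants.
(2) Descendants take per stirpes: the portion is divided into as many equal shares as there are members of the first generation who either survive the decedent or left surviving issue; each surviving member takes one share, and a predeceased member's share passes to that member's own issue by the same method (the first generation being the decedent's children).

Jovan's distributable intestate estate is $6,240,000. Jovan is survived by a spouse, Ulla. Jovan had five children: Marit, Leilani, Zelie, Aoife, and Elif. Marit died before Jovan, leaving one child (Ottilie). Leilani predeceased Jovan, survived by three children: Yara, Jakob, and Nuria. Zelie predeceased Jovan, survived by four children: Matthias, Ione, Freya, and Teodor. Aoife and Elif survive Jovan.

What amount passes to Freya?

Ulla takes one-quarter of $6,240,000 = $1,560,000. The remaining $4,680,000 passes to the descendants.
The descendants' portion ($4,680,000) is divided into 5 shares of $936,000: Aoife and Elif each take $936,000; Marit's $936,000 share passes to Marit's issue; Leilani's $936,000 share passes to Leilani's issue; Zelie's $936,000 share passes to Zelie's issue.
Marit's share ($936,000) passes entirely to Ottilie.
Leilani's share ($936,000) is divided into 3 shares of $312,000: Yara, Jakob, and Nuria each take $312,000.
Zelie's share ($936,000) is divided into 4 shares of $234,000: Matthias, Ione, Freya, and Teodor each take $234,000.

Freya receives $234,000.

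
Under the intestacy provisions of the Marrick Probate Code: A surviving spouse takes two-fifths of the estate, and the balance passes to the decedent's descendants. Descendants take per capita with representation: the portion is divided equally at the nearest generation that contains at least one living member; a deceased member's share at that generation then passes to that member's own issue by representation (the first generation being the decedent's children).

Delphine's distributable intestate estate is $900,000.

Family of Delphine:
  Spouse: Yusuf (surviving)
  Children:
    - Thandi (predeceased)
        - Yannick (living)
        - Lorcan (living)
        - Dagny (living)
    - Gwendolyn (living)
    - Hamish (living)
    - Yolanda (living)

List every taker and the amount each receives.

Yusuf takes two-fifths of $900,000 = $360,000. The remaining $540,000 passes to the descendants.
The descendants' portion ($540,000) is divided into 4 shares of $135,000: Gwendolyn, Hamish, and Yolanda each take $135,000; Thandi's $135,000 share passes to Thandi's issue.
Thandi's share ($135,000) is divided into 3 shares of $45,000: Yannick, Lorcan, and Dagny each take $45,000.

Yusuf: $360,000; Yannick: $45,000; Lorcan: $45,000; Dagny: $45,000; Gwendolyn: $135,000; Hamish: $135,000; Yolanda: $135,000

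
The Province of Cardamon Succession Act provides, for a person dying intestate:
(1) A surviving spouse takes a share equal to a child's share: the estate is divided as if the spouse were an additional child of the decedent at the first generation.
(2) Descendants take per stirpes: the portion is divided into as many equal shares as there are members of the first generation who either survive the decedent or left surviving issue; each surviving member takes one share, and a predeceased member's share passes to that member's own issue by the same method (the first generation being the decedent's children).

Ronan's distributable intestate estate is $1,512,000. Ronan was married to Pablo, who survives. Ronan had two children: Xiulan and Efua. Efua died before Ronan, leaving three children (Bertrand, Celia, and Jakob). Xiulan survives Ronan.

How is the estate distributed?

Pablo: $504,000; Xiulan: $504,000; Bertrand: $168,000; Celia: $168,000; Jakob: $168,000

The spouse counts as an additional share at the children's level, so there are 3 primary shares of $504,000. Pablo takes one such share ($504,000).
The children's combined portion ($1,008,000) is divided into 2 shares of $504,000: Xiulan takes $504,000; Efua's $504,000 share passes to Efua's issue.
Efua's share ($504,000) is divided into 3 shares of $168,000: Bertrand, Celia, and Jakob each take $168,000.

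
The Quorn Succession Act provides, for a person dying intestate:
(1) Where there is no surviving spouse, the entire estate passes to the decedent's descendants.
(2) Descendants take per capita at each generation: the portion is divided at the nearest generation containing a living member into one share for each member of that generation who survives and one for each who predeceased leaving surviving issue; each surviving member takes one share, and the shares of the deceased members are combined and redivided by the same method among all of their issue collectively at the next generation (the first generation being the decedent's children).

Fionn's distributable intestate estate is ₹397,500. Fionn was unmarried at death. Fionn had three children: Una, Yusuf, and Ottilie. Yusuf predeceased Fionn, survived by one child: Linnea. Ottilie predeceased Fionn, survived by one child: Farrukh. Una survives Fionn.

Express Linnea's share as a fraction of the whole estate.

The entire ₹397,500 passes to the descendants.
That amount (₹397,500) is divided at the children's generation into 3 shares of ₹132,500. Una takes ₹132,500. The 2 shares of the deceased (Yusuf and Ottilie) are combined into a pool of ₹265,000.
That pool (₹265,000) is divided at the grandchildren's generation equally among Linnea and Farrukh: ₹132,500 each.

Linnea receives 1/3 of the estate.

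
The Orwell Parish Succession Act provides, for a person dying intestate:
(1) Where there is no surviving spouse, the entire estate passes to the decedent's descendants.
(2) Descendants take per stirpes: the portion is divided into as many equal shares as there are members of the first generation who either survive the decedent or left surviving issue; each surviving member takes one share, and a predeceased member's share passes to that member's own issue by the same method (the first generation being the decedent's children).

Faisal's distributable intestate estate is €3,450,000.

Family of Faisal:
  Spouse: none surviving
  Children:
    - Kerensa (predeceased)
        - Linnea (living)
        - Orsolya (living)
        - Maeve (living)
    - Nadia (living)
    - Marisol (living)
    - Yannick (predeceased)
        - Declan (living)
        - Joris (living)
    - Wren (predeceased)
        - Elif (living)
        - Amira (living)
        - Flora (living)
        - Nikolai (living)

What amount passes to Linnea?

Linnea receives €230,000.

The entire €3,450,000 passes to the descendants.
That amount (€3,450,000) is divided into 5 shares of €690,000: Nadia and Marisol each take €690,000; Kerensa's €690,000 share passes to Kerensa's issue; Yannick's €690,000 share passes to Yannick's issue; Wren's €690,000 share passes to Wren's issue.
Kerensa's share (€690,000) is divided into 3 shares of €230,000: Linnea, Orsolya, and Maeve each take €230,000.
Yannick's share (€690,000) is divided into 2 shares of €345,000: Declan and Joris each take €345,000.
Wren's share (€690,000) is divided into 4 shares of €172,500: Elif, Amira, Flora, and Nikolai each take €172,500.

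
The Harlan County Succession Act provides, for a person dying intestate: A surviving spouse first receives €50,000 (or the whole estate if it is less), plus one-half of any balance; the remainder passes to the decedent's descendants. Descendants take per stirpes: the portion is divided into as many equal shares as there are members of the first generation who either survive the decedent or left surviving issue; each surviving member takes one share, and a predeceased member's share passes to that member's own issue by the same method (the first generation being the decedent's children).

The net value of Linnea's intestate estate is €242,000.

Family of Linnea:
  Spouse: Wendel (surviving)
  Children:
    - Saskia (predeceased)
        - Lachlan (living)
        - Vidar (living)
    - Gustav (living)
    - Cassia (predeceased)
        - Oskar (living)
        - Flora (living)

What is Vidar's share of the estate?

Vidar receives €16,000.

Wendel first takes €50,000, leaving a balance of €192,000. Wendel then takes one-half of the balance (€96,000), for a total of €146,000. The remaining €96,000 passes to the descendants.
The descendants' portion (€96,000) is divided into 3 shares of €32,000: Gustav takes €32,000; Saskia's €32,000 share passes to Saskia's issue; Cassia's €32,000 share passes to Cassia's issue.
Saskia's share (€32,000) is divided into 2 shares of €16,000: Lachlan and Vidar each take €16,000.
Cassia's share (€32,000) is divided into 2 shares of €16,000: Oskar and Flora each take €16,000.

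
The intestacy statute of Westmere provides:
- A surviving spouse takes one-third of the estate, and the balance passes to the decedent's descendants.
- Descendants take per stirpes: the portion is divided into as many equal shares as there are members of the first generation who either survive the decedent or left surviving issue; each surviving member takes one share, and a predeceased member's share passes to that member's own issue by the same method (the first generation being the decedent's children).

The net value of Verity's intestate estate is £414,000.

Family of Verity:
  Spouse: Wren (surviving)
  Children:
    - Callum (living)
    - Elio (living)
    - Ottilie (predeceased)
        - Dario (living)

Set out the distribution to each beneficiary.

Wren takes one-third of £414,000 = £138,000. The remaining £276,000 passes to the descendants.
The descendants' portion (£276,000) is divided into 3 shares of £92,000: Callum and Elio each take £92,000; Ottilie's £92,000 share passes to Ottilie's issue.
Ottilie's share (£92,000) passes entirely to Dario.

Wren: £138,000; Callum: £92,000; Elio: £92,000; Dario: £92,000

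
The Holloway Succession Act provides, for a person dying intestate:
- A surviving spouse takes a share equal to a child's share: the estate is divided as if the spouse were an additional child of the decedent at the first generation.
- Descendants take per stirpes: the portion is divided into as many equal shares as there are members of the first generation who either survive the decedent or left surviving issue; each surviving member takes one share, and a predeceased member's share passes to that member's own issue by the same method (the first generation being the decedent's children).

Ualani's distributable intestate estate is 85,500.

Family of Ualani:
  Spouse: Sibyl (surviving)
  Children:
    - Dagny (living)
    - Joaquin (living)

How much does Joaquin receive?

Joaquin receives 28,500.

The spouse counts as an additional share at the children's level, so there are 3 primary shares of 28,500. Sibyl takes one such share (28,500).
The children's combined portion (57,000) is divided into 2 shares of 28,500: Dagny and Joaquin each take 28,500.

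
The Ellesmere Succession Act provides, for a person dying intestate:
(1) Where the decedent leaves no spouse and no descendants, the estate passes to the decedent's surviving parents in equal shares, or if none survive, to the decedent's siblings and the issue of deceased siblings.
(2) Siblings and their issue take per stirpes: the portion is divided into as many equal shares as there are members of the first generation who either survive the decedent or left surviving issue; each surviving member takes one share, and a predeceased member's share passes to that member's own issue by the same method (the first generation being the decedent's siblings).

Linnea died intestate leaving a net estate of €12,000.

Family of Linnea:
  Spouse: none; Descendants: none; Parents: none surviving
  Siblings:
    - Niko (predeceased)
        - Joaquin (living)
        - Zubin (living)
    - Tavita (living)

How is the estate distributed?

Joaquin: €3,000; Zubin: €3,000; Tavita: €6,000

The entire €12,000 passes to the siblings and their issue.
That amount (€12,000) is divided into 2 shares of €6,000: Tavita takes €6,000; Niko's €6,000 share passes to Niko's issue.
Niko's share (€6,000) is divided into 2 shares of €3,000: Joaquin and Zubin each take €3,000.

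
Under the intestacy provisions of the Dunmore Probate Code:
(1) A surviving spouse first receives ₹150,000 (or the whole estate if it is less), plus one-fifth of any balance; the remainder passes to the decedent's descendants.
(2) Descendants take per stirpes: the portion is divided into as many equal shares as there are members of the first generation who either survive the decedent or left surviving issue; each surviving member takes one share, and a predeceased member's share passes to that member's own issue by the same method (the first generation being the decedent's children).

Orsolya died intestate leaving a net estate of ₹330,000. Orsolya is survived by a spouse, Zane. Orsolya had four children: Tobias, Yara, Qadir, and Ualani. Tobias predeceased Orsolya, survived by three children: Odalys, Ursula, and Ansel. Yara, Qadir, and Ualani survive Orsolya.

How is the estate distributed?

Zane: ₹186,000; Odalys: ₹12,000; Ursula: ₹12,000; Ansel: ₹12,000; Yara: ₹36,000; Qadir: ₹36,000; Ualani: ₹36,000

Zane first takes ₹150,000, leaving a balance of ₹180,000. Zane then takes one-fifth of the balance (₹36,000), for a total of ₹186,000. The remaining ₹144,000 passes to the descendants.
The descendants' portion (₹144,000) is divided into 4 shares of ₹36,000: Yara, Qadir, and Ualani each take ₹36,000; Tobias's ₹36,000 share passes to Tobias's issue.
Tobias's share (₹36,000) is divided into 3 shares of ₹12,000: Odalys, Ursula, and Ansel each take ₹12,000.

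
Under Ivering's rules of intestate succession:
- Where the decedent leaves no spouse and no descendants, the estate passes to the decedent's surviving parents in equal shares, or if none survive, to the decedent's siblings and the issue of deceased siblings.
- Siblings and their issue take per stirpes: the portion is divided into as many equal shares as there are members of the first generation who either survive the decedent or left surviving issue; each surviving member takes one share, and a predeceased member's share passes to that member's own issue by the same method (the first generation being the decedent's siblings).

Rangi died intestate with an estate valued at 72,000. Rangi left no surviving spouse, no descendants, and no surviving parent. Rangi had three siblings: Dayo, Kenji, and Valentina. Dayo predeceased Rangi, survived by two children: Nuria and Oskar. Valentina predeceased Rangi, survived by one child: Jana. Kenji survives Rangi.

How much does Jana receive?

The entire 72,000 passes to the siblings and their issue.
That amount (72,000) is divided into 3 shares of 24,000: Kenji takes 24,000; Dayo's 24,000 share passes to Dayo's issue; Valentina's 24,000 share passes to Valentina's issue.
Dayo's share (24,000) is divided into 2 shares of 12,000: Nuria and Oskar each take 12,000.
Valentina's share (24,000) passes entirely to Jana.

Jana receives 24,000.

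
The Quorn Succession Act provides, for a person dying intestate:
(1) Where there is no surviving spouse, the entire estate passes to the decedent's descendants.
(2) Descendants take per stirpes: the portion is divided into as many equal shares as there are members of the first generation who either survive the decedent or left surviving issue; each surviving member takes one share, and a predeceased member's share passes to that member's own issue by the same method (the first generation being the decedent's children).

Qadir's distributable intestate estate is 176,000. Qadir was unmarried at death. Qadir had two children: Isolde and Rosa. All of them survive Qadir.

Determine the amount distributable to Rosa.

Rosa receives 88,000.

The entire 176,000 passes to the descendants.
That amount (176,000) is divided into 2 shares of 88,000: Isolde and Rosa each take 88,000.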